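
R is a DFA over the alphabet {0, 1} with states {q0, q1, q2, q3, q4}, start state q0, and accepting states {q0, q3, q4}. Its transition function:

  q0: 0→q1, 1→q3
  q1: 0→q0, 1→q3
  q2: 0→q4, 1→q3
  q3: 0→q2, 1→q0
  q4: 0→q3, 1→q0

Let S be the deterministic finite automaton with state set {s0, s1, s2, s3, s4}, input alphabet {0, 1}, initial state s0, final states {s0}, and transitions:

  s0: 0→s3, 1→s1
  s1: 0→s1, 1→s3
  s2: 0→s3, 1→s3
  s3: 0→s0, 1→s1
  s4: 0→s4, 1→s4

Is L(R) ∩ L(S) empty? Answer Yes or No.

No

The empty string ε is accepted by both R and S.
Hence L(R) ∩ L(S) ≠ ∅.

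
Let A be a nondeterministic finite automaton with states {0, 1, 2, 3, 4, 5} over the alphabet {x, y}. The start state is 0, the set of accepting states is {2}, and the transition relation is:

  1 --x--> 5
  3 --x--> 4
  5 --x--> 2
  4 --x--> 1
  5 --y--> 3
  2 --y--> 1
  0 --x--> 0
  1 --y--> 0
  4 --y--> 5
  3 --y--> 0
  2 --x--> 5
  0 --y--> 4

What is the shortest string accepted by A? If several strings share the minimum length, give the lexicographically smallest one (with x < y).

yyx

A breadth-first search from 0 reaches an accepting state first via the path 0 → 4 → 5 → 2 on input yyx.
No string of length < 3 is accepted (BFS exhausts all shorter strings without reaching an accepting state), and yyx is the lexicographically least accepting string of length 3.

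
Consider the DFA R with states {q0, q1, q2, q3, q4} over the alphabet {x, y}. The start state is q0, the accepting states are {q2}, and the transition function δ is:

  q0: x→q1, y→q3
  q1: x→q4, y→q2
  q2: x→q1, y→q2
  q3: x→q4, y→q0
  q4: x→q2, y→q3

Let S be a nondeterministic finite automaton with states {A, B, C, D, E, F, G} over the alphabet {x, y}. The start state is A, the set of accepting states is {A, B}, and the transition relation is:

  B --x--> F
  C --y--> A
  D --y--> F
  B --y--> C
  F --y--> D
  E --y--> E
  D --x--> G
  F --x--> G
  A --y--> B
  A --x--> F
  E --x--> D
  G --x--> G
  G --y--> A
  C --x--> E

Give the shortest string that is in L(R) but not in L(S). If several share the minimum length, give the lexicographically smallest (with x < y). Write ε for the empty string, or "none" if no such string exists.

xy

The string xy is accepted by R but not by S.
No shorter string lies in the difference, and xy is the lexicographically first length-2 string in L(R) \ L(S).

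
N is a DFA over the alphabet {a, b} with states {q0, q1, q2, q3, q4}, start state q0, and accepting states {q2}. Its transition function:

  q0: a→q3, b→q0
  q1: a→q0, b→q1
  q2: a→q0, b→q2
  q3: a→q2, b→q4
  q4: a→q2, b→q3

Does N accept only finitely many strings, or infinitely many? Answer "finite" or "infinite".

infinite

State q0 is reachable from the start and can reach an accepting state, and it lies on the cycle q0 → q0.
Traversing that cycle any number of times yields accepted strings of unbounded length, so the language is infinite.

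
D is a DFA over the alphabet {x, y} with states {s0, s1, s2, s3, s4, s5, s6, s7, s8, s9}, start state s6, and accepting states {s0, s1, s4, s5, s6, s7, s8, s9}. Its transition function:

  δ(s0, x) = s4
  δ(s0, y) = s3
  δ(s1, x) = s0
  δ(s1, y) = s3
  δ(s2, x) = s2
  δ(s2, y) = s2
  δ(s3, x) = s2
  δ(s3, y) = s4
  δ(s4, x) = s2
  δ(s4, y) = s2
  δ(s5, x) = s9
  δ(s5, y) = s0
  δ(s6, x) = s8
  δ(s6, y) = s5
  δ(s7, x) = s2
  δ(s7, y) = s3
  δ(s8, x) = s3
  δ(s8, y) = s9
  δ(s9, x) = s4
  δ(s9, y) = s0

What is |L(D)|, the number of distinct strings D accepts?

The useful subgraph on states {s0, s3, s4, s5, s6, s8, s9} is acyclic, so L(D) is finite; the longest accepting path visits 6 useful states, giving maximum string length 5.
Counting accepting paths from s6 by length: 1 of length 0, 2 of length 1, 3 of length 2, 6 of length 3, 3 of length 4, 2 of length 5. Total 17.

17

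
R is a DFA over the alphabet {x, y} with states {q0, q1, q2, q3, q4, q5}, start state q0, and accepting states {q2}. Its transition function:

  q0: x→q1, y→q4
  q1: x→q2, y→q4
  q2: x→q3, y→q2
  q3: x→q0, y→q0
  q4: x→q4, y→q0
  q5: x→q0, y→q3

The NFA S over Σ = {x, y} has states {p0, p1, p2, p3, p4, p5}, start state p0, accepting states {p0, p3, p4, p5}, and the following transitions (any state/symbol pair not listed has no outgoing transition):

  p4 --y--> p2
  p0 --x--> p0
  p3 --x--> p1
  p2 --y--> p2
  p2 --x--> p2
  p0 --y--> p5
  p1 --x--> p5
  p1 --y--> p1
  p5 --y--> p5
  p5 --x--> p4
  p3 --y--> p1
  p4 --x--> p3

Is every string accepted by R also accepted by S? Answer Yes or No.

No

The string yxyxx is in L(R) but not in L(S).
So L(R) ⊄ L(S).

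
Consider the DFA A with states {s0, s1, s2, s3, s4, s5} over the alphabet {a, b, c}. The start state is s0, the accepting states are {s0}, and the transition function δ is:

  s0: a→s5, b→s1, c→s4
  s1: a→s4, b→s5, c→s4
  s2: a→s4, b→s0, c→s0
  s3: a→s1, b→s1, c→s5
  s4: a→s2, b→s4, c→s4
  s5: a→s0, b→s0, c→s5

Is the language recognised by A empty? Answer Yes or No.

No

The empty string ε is accepted: the run s0 ends in the accepting state s0.
Since at least one string is accepted, L(A) is not empty.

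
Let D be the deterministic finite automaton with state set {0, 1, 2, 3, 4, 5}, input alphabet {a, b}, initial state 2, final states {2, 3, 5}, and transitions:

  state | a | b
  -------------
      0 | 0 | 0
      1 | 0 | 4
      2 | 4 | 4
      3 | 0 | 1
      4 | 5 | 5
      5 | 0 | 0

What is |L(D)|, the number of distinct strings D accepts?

The useful subgraph on states {2, 4, 5} is acyclic, so L(D) is finite; the longest accepting path visits 3 useful states, giving maximum string length 2.
Counting accepting paths from 2 by length: 1 of length 0, 4 of length 2. Total 5.

5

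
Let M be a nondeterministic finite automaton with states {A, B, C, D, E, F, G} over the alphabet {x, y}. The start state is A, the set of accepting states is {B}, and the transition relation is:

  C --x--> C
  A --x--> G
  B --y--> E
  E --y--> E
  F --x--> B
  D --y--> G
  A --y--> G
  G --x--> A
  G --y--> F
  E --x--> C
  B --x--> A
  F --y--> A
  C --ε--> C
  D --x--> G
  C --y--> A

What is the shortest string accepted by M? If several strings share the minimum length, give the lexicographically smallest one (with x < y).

xyx

A breadth-first search from A reaches an accepting state first via the path A → G → F → B on input xyx.
No string of length < 3 is accepted (BFS exhausts all shorter strings without reaching an accepting state), and xyx is the lexicographically least accepting string of length 3.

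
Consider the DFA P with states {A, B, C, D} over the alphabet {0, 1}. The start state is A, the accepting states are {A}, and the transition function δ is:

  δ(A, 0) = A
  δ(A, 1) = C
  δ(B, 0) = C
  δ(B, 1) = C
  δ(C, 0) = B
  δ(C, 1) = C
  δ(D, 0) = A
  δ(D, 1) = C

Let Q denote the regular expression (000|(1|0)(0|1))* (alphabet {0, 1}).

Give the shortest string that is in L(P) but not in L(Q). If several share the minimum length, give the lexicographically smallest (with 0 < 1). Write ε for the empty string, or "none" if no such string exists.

The string 0 is accepted by P but not by Q.
No shorter string lies in the difference, and 0 is the lexicographically first length-1 string in L(P) \ L(Q).

0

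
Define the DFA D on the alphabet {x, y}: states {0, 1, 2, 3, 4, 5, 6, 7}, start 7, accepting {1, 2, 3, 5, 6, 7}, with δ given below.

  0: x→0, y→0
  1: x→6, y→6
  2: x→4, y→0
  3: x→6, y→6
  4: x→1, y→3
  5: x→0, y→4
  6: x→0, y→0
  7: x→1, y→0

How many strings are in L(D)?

The useful subgraph on states {1, 6, 7} is acyclic, so L(D) is finite; the longest accepting path visits 3 useful states, giving maximum string length 2.
Counting accepting paths from 7 by length: 1 of length 0, 1 of length 1, 2 of length 2. Total 4.

4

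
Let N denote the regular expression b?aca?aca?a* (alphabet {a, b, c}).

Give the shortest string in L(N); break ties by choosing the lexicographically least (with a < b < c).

acac

By inspection of the expression, no string of length less than 4 matches, and acac is the lexicographically first match of length 4.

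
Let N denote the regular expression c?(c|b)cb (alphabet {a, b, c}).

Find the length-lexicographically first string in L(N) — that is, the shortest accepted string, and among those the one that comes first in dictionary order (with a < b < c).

By inspection of the expression, no string of length less than 3 matches, and bcb is the lexicographically first match of length 3.

bcb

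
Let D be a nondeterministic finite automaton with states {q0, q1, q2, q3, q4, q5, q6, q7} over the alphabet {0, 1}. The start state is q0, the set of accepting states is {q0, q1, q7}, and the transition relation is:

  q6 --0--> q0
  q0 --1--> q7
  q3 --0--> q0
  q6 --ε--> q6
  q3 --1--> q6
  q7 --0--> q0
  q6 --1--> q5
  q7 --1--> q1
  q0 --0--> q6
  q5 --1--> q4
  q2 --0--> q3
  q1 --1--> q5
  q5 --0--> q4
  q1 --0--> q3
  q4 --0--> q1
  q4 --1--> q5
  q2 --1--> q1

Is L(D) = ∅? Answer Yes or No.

The empty string ε is accepted: the run q0 ends in the accepting state q0.
Since at least one string is accepted, L(D) is not empty.

No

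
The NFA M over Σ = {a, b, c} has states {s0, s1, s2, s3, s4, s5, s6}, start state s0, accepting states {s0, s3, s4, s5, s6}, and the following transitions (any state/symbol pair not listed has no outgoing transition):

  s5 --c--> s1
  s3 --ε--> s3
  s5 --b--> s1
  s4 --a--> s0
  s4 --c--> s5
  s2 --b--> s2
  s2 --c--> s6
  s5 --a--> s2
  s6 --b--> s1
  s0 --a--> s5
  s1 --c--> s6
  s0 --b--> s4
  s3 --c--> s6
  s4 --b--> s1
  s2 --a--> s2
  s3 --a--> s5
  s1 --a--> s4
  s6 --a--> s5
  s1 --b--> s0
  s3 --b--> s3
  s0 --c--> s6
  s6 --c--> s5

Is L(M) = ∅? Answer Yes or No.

The empty string ε is accepted: the run s0 ends in the accepting state s0.
Since at least one string is accepted, L(M) is not empty.

No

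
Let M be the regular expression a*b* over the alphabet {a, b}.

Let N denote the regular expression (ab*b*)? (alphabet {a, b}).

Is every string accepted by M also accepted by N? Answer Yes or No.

The string b is in L(M) but not in L(N).
So L(M) ⊄ L(N).

No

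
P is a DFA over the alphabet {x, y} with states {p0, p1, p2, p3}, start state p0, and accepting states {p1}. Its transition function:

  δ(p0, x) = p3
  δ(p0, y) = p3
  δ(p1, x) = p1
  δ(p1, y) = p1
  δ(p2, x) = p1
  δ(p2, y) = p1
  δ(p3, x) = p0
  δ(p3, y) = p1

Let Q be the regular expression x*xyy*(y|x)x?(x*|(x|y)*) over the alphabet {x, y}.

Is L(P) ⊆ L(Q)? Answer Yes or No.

The string xy is in L(P) but not in L(Q).
So L(P) ⊄ L(Q).

No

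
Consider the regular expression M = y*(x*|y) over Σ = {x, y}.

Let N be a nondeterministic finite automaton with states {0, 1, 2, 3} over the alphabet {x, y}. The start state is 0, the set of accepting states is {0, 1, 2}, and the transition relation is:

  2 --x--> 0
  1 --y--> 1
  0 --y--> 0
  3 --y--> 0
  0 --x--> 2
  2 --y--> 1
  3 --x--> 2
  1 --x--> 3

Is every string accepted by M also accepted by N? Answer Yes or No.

Yes

Converting the expression M to a DFA (subset construction, then merging equivalent states) gives the minimal DFA with states {m0, m1, m2}, start state m0, accepting states {m0, m1} and transitions m0: x→m1, y→m0; m1: x→m1, y→m2; m2: x→m2, y→m2.
Exploring the product automaton M × N from the start pair (m0, 0), following both machines on each input symbol, reaches 7 state pairs: (m0, 0), (m1, 2), (m1, 0), (m2, 1), (m2, 0), (m2, 3), (m2, 2).
M accepts in {m0, m1} and N accepts in {0, 1, 2}. The reachable pairs whose M-component is accepting are (m0, 0), (m1, 2), (m1, 0); in each of them the N-component is accepting too, so the product for L(M) \ L(N) (M-component accepting, N-component rejecting) has no reachable accepting pair and the difference is empty.
Hence every string in L(M) is also in L(N).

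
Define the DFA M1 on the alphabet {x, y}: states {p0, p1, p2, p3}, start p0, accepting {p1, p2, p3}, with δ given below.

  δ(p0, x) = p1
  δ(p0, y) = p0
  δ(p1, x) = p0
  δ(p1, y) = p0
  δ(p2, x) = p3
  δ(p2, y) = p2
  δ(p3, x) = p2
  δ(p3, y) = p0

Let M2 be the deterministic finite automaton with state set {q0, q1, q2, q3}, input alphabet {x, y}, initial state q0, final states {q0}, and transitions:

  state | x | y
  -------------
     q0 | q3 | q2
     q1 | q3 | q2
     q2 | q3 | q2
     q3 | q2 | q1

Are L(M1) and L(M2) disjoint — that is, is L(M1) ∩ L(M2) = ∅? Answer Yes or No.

Yes

Exploring the product automaton M1 × M2 from the start pair (p0, q0), following both machines on each input symbol, reaches 4 state pairs: (p0, q0), (p1, q3), (p0, q2), (p0, q1).
M1 accepts in {p1, p2, p3} and M2 accepts in {q0}; no reachable pair has both components accepting, so no string drives both machines to acceptance simultaneously and L(M1) ∩ L(M2) = ∅.
So no string is accepted by both, and the intersection is empty.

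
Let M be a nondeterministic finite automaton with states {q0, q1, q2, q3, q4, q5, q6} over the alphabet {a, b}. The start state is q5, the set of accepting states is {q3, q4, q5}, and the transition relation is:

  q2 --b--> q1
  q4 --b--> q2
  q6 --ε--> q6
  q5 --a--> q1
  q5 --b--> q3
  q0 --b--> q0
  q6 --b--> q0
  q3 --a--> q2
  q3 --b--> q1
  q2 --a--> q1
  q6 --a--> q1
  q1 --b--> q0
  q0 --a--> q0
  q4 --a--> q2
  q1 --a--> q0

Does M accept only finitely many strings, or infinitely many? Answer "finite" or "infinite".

The useful states (reachable from q5 and able to reach an accepting state) are {q3, q5}.
Restricted to these states the transition graph has no cycle, so every accepting path has bounded length and L is finite.

finite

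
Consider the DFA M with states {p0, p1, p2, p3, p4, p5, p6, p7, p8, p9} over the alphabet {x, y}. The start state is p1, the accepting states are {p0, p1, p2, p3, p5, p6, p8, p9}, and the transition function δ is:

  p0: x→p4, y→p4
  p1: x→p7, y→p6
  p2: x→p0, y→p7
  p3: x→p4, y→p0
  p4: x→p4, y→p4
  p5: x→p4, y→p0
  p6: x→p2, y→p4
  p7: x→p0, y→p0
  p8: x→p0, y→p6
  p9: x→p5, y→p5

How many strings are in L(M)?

8

The useful subgraph on states {p0, p1, p2, p6, p7} is acyclic, so L(M) is finite; the longest accepting path visits 5 useful states, giving maximum string length 4.
Counting accepting paths from p1 by length: 1 of length 0, 1 of length 1, 3 of length 2, 1 of length 3, 2 of length 4. Total 8.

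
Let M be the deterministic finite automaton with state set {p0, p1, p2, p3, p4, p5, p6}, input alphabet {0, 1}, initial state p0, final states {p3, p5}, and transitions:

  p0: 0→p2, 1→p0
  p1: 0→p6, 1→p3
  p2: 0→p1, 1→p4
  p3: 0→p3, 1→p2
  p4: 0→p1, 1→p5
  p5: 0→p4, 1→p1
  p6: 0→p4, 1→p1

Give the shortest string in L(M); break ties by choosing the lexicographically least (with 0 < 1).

A breadth-first search from p0 reaches an accepting state first via the path p0 → p2 → p1 → p3 on input 001.
No string of length < 3 is accepted (BFS exhausts all shorter strings without reaching an accepting state), and 001 is the lexicographically least accepting string of length 3.

001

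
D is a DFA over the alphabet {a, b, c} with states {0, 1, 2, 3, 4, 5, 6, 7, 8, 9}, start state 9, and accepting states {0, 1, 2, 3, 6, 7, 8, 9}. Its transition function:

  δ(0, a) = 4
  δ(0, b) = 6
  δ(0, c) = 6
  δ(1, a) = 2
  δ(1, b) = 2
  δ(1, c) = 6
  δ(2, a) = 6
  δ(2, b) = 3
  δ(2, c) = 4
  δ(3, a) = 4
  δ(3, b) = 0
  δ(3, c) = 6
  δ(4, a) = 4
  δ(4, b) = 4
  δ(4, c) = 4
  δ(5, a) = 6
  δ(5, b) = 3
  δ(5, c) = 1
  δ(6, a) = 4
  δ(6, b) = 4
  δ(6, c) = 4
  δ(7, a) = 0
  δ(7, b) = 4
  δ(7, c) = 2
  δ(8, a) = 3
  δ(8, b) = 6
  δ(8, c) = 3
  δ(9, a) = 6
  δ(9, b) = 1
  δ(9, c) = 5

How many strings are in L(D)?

The useful subgraph on states {0, 1, 2, 3, 5, 6, 9} is acyclic, so L(D) is finite; the longest accepting path visits 7 useful states, giving maximum string length 6.
Counting accepting paths from 9 by length: 1 of length 0, 2 of length 1, 6 of length 2, 9 of length 3, 10 of length 4, 8 of length 5, 4 of length 6. Total 40.

40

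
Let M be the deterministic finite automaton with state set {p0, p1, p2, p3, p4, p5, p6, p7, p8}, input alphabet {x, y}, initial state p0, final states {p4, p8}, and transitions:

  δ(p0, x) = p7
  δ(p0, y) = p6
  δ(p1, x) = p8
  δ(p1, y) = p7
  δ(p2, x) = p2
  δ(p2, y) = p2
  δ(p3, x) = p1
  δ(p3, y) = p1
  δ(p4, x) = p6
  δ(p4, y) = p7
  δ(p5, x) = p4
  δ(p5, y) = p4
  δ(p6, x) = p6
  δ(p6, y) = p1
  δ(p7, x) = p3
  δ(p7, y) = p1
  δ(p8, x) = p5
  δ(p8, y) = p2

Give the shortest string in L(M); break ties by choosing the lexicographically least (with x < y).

A breadth-first search from p0 reaches an accepting state first via the path p0 → p7 → p1 → p8 on input xyx.
No string of length < 3 is accepted (BFS exhausts all shorter strings without reaching an accepting state), and xyx is the lexicographically least accepting string of length 3.

xyx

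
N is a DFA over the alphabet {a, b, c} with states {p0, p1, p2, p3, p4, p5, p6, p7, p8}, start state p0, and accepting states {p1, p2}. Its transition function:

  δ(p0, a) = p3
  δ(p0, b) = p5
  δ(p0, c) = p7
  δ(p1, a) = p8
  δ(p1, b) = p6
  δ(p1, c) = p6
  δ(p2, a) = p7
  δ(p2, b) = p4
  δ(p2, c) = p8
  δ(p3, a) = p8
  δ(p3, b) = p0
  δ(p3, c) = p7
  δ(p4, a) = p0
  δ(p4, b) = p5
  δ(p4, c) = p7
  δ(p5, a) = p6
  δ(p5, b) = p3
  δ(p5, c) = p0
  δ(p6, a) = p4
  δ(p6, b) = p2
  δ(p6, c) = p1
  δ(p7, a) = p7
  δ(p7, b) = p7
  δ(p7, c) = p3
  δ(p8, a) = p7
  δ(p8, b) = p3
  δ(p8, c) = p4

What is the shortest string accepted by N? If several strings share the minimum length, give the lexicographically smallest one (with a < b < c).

bab

A breadth-first search from p0 reaches an accepting state first via the path p0 → p5 → p6 → p2 on input bab.
No string of length < 3 is accepted (BFS exhausts all shorter strings without reaching an accepting state), and bab is the lexicographically least accepting string of length 3.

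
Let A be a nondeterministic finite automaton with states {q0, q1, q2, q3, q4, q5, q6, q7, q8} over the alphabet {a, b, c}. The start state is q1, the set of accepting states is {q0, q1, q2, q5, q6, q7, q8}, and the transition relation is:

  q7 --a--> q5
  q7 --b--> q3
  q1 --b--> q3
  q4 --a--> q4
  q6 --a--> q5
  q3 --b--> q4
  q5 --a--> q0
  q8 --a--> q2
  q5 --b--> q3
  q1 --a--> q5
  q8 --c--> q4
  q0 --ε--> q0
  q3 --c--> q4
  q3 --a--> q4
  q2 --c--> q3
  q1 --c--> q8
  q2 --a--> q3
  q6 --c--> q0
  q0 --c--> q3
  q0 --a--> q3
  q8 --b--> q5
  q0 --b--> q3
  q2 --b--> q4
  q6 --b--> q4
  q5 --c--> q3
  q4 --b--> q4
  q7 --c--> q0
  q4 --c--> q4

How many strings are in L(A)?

The useful subgraph on states {q0, q1, q2, q5, q8} is acyclic, so L(A) is finite; the longest accepting path visits 4 useful states, giving maximum string length 3.
Counting accepting paths from q1 by length: 1 of length 0, 2 of length 1, 3 of length 2, 1 of length 3. Total 7.

7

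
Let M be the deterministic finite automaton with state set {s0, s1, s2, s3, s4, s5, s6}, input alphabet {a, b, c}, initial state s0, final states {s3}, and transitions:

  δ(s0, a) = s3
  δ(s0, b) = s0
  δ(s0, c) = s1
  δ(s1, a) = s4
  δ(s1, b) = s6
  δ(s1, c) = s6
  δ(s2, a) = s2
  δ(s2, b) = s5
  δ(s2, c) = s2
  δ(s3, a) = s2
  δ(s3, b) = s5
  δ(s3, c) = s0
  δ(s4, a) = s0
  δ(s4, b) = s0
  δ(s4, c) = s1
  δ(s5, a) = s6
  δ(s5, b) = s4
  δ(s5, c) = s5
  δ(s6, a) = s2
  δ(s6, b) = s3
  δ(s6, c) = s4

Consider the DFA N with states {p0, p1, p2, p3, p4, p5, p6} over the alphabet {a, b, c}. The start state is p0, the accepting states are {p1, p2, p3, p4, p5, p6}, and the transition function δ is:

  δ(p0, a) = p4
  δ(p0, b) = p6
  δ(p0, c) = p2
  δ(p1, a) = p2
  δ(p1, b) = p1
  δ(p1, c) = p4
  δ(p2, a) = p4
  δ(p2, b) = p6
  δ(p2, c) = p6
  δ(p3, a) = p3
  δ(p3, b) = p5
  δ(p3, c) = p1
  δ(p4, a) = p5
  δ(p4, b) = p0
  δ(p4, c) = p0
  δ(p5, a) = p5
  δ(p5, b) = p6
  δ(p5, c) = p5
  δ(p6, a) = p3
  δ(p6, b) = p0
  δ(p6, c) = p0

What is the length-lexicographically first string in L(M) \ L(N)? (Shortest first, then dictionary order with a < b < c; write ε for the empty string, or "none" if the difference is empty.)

The string cbb is accepted by M but not by N.
No shorter string lies in the difference, and cbb is the lexicographically first length-3 string in L(M) \ L(N).

cbb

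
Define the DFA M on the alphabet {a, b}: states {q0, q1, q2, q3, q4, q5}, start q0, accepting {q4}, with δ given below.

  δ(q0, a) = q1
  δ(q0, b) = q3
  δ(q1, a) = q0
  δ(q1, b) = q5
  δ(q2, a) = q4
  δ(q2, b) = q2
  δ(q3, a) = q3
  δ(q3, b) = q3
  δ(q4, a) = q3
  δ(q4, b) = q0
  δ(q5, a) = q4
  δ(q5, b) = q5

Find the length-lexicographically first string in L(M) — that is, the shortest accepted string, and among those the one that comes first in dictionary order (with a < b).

A breadth-first search from q0 reaches an accepting state first via the path q0 → q1 → q5 → q4 on input aba.
No string of length < 3 is accepted (BFS exhausts all shorter strings without reaching an accepting state), and aba is the lexicographically least accepting string of length 3.

aba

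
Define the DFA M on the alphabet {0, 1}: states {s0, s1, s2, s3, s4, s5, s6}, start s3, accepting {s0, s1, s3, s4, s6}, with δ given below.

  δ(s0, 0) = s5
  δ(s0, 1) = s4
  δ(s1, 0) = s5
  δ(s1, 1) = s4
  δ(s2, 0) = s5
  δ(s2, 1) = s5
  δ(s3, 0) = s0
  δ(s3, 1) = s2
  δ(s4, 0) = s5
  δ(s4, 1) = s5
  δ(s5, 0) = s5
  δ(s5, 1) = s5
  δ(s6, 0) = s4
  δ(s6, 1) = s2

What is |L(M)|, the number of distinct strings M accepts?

3

The useful subgraph on states {s0, s3, s4} is acyclic, so L(M) is finite; the longest accepting path visits 3 useful states, giving maximum string length 2.
Counting accepting paths from s3 by length: 1 of length 0, 1 of length 1, 1 of length 2. Total 3.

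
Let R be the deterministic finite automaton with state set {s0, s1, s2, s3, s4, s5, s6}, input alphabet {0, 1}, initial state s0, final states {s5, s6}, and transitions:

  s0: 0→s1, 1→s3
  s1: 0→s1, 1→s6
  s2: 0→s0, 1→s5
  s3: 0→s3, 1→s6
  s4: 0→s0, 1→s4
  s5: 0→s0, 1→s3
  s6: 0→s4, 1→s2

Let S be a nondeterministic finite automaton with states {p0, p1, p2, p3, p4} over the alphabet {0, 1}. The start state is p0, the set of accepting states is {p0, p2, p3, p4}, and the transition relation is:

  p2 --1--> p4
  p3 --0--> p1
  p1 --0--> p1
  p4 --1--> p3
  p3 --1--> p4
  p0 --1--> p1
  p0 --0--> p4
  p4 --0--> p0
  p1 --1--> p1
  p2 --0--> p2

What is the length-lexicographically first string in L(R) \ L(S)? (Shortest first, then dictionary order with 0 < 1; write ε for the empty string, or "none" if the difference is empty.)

11

The string 11 is accepted by R but not by S.
No shorter string lies in the difference, and 11 is the lexicographically first length-2 string in L(R) \ L(S).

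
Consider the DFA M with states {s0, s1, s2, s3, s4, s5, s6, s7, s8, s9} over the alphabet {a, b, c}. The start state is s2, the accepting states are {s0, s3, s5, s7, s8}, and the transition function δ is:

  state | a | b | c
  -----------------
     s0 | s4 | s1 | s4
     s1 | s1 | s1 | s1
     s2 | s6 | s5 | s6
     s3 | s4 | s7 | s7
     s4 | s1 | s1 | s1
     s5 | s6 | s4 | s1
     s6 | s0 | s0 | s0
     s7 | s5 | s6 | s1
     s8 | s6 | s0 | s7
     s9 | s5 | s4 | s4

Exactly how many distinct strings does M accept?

The useful subgraph on states {s0, s2, s5, s6} is acyclic, so L(M) is finite; the longest accepting path visits 4 useful states, giving maximum string length 3.
Counting accepting paths from s2 by length: 1 of length 1, 6 of length 2, 3 of length 3. Total 10.

10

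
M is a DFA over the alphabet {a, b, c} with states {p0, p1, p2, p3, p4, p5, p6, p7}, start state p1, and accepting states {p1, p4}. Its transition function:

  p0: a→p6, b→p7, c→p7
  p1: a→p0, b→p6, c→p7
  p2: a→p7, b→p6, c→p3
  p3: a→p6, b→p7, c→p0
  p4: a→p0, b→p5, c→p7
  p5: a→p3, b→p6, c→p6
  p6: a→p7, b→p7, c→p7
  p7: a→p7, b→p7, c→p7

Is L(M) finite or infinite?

finite

The useful states (reachable from p1 and able to reach an accepting state) are {p1}.
Restricted to these states the transition graph has no cycle, so every accepting path has bounded length and L is finite.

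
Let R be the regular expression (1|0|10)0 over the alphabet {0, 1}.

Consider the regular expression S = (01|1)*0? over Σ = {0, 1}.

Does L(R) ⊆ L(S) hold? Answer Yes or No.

No

The string 00 is in L(R) but not in L(S).
So L(R) ⊄ L(S).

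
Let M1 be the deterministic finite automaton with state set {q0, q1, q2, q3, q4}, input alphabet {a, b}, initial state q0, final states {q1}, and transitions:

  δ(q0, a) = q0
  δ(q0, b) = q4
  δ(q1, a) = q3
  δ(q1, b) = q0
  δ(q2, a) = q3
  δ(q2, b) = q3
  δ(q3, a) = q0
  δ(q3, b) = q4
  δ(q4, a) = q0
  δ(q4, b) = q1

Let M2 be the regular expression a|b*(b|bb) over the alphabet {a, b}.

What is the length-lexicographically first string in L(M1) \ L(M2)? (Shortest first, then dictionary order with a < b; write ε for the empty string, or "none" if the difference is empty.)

The string abb is accepted by M1 but not by M2.
No shorter string lies in the difference, and abb is the lexicographically first length-3 string in L(M1) \ L(M2).

abb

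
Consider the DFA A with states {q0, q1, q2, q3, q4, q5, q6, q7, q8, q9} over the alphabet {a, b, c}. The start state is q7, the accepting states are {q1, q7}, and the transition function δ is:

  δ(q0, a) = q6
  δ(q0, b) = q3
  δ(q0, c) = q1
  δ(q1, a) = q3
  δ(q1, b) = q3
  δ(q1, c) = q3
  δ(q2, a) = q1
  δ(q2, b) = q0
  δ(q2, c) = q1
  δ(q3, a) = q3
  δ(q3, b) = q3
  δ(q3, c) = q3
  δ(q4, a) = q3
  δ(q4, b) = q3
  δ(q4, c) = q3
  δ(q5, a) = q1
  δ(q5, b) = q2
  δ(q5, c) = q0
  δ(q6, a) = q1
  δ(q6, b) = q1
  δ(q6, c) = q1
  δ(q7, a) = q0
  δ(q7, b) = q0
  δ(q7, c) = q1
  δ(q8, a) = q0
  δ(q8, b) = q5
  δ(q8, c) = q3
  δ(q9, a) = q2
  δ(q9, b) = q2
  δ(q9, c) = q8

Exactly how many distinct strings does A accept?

The useful subgraph on states {q0, q1, q6, q7} is acyclic, so L(A) is finite; the longest accepting path visits 4 useful states, giving maximum string length 3.
Counting accepting paths from q7 by length: 1 of length 0, 1 of length 1, 2 of length 2, 6 of length 3. Total 10.

10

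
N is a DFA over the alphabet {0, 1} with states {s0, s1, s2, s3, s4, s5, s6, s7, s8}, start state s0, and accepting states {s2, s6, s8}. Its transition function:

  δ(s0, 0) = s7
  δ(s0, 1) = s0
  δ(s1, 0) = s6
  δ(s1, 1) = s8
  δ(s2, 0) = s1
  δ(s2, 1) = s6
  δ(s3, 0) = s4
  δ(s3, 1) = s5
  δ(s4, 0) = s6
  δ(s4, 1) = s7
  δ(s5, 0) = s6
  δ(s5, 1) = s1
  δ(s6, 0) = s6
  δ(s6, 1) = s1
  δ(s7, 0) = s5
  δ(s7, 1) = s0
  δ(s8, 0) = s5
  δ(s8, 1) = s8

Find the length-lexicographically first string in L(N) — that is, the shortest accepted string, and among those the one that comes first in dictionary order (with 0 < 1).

000

A breadth-first search from s0 reaches an accepting state first via the path s0 → s7 → s5 → s6 on input 000.
No string of length < 3 is accepted (BFS exhausts all shorter strings without reaching an accepting state), and 000 is the lexicographically least accepting string of length 3.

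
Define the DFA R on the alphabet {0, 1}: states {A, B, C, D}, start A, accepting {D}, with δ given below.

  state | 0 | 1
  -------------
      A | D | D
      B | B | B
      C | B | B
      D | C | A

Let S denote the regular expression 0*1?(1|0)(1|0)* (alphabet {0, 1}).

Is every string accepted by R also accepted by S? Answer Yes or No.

Yes

Converting the expression S to a DFA (subset construction, then merging equivalent states) gives the minimal DFA with states {s0, s1}, start state s0, accepting states {s1} and transitions s0: 0→s1, 1→s1; s1: 0→s1, 1→s1.
Exploring the product automaton R × S from the start pair (A, s0), following both machines on each input symbol, reaches 5 state pairs: (A, s0), (D, s1), (C, s1), (A, s1), (B, s1).
R accepts in {D} and S accepts in {s1}. The reachable pairs whose R-component is accepting are (D, s1); in each of them the S-component is accepting too, so the product for L(R) \ L(S) (R-component accepting, S-component rejecting) has no reachable accepting pair and the difference is empty.
Hence every string in L(R) is also in L(S).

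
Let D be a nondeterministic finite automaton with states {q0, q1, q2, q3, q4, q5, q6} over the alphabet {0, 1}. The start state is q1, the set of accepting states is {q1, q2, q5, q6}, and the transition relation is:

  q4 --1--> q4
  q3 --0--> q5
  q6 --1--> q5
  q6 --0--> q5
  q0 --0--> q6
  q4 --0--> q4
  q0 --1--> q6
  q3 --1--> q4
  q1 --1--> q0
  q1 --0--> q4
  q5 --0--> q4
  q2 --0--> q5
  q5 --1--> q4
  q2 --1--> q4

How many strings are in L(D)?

7

The useful subgraph on states {q0, q1, q5, q6} is acyclic, so L(D) is finite; the longest accepting path visits 4 useful states, giving maximum string length 3.
Counting accepting paths from q1 by length: 1 of length 0, 2 of length 2, 4 of length 3. Total 7.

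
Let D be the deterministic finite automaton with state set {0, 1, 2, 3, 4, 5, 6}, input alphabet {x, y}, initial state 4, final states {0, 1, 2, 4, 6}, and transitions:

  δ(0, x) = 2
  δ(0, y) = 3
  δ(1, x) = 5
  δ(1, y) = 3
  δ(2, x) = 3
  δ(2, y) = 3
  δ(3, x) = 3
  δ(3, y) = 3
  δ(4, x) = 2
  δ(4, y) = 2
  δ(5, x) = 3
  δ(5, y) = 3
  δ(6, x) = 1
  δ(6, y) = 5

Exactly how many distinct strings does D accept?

The useful subgraph on states {2, 4} is acyclic, so L(D) is finite; the longest accepting path visits 2 useful states, giving maximum string length 1.
Counting accepting paths from 4 by length: 1 of length 0, 2 of length 1. Total 3.

3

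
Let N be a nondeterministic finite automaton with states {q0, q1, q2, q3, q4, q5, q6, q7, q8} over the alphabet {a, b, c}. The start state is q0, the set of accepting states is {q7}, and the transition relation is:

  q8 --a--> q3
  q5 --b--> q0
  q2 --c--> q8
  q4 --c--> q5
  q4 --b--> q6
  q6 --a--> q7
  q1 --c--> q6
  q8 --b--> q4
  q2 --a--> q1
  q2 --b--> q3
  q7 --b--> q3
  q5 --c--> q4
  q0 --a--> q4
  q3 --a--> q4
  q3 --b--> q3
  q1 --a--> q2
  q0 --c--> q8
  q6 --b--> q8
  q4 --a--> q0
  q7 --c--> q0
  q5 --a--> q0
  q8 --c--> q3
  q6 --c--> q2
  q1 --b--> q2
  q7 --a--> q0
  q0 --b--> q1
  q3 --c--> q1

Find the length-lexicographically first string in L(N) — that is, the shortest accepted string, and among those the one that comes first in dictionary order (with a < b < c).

A breadth-first search from q0 reaches an accepting state first via the path q0 → q4 → q6 → q7 on input aba.
No string of length < 3 is accepted (BFS exhausts all shorter strings without reaching an accepting state), and aba is the lexicographically least accepting string of length 3.

aba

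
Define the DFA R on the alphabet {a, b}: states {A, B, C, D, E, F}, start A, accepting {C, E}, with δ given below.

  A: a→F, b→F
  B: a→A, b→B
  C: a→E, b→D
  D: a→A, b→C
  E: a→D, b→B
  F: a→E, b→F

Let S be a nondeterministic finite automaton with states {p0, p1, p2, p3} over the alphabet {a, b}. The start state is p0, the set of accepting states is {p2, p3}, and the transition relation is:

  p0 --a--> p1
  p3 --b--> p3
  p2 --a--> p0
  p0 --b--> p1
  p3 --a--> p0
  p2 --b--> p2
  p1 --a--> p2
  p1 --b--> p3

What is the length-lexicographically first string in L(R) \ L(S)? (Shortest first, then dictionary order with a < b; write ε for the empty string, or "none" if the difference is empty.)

aba

The string aba is accepted by R but not by S.
No shorter string lies in the difference, and aba is the lexicographically first length-3 string in L(R) \ L(S).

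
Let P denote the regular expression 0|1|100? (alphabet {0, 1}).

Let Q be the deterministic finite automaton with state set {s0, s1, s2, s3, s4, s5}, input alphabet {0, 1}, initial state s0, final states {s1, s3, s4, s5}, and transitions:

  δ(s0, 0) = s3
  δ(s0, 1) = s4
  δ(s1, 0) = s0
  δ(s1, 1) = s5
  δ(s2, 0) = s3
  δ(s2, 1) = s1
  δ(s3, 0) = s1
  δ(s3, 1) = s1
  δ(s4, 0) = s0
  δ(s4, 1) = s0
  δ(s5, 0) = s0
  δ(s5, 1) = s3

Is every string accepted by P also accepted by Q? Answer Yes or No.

The string 10 is in L(P) but not in L(Q).
So L(P) ⊄ L(Q).

No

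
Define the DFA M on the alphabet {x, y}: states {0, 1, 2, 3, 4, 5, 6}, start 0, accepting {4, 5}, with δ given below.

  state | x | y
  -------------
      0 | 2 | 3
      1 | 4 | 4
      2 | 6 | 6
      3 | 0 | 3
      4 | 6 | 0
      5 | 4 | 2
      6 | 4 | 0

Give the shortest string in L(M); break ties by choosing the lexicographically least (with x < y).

xxx

A breadth-first search from 0 reaches an accepting state first via the path 0 → 2 → 6 → 4 on input xxx.
No string of length < 3 is accepted (BFS exhausts all shorter strings without reaching an accepting state), and xxx is the lexicographically least accepting string of length 3.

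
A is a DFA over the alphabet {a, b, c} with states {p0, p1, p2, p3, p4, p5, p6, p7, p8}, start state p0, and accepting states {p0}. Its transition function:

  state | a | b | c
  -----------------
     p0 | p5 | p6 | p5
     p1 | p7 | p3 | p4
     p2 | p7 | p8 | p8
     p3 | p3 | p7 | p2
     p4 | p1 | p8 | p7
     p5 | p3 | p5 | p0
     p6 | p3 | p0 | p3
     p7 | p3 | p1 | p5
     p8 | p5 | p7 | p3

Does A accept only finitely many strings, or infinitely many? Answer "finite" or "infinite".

State p0 is reachable from the start and can reach an accepting state, and it lies on the cycle p0 → p5 → p0.
Traversing that cycle any number of times yields accepted strings of unbounded length, so the language is infinite.

infinite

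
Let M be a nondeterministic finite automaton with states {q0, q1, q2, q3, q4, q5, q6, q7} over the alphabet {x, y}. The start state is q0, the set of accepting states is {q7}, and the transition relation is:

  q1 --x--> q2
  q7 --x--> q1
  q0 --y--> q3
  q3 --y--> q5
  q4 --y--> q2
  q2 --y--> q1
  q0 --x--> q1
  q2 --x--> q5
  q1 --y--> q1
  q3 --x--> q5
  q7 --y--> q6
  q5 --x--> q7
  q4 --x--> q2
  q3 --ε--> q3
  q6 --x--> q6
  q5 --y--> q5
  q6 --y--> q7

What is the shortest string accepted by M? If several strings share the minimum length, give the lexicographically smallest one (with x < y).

A breadth-first search from q0 reaches an accepting state first via the path q0 → q3 → q5 → q7 on input yxx.
No string of length < 3 is accepted (BFS exhausts all shorter strings without reaching an accepting state), and yxx is the lexicographically least accepting string of length 3.

yxx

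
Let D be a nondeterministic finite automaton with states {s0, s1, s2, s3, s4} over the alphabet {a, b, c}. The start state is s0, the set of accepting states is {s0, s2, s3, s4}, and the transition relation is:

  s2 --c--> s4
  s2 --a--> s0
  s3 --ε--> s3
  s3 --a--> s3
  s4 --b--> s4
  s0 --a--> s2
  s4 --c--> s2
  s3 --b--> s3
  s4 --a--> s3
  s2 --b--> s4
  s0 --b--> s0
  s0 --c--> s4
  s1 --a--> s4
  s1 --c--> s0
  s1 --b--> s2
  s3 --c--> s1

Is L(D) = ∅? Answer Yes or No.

The empty string ε is accepted: the run s0 ends in the accepting state s0.
Since at least one string is accepted, L(D) is not empty.

No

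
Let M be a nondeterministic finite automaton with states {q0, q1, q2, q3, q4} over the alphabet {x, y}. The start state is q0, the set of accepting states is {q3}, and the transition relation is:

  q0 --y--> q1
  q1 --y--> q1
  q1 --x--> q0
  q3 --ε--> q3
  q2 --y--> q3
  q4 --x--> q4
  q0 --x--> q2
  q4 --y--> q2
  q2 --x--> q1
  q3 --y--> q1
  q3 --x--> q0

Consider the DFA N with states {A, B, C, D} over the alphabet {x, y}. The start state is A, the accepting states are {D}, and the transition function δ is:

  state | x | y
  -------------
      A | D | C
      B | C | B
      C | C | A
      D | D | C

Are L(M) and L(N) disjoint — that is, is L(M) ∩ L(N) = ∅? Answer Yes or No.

Yes

Exploring the product automaton M × N from the start pair (q0, A), following both machines on each input symbol, reaches 10 state pairs: (q0, A), (q2, D), (q1, C), (q1, D), (q3, C), (q0, C), (q1, A), (q0, D), (q2, C), (q3, A).
M accepts in {q3} and N accepts in {D}; no reachable pair has both components accepting, so no string drives both machines to acceptance simultaneously and L(M) ∩ L(N) = ∅.
So no string is accepted by both, and the intersection is empty.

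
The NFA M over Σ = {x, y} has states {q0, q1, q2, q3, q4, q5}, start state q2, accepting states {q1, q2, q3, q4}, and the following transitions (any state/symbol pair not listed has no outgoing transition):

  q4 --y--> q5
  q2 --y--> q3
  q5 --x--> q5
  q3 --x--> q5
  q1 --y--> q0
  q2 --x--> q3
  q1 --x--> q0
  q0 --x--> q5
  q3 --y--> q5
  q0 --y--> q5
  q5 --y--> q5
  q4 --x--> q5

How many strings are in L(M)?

The useful subgraph on states {q2, q3} is acyclic, so L(M) is finite; the longest accepting path visits 2 useful states, giving maximum string length 1.
Counting accepting paths from q2 by length: 1 of length 0, 2 of length 1. Total 3.

3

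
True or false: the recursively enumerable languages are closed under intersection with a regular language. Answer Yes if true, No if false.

First check the input against a DFA for the regular language; if it passes, run the recogniser for L and accept when it does.
So the recursively enumerable languages are closed under intersection with a regular language.

Yes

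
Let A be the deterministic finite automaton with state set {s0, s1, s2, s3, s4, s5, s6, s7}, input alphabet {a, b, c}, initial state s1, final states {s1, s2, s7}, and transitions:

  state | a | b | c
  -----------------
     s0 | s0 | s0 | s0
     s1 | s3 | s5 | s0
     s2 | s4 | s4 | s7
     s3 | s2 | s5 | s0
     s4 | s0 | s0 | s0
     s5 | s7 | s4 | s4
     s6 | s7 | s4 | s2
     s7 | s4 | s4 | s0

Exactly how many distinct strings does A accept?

The useful subgraph on states {s1, s2, s3, s5, s7} is acyclic, so L(A) is finite; the longest accepting path visits 4 useful states, giving maximum string length 3.
Counting accepting paths from s1 by length: 1 of length 0, 2 of length 2, 2 of length 3. Total 5.

5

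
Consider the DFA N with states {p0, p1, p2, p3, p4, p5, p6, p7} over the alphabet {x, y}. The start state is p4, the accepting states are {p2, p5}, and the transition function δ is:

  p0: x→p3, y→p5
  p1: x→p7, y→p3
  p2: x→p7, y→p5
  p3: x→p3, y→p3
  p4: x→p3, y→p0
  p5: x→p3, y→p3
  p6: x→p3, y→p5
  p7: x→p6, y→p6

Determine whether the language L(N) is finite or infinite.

The useful states (reachable from p4 and able to reach an accepting state) are {p0, p4, p5}.
Restricted to these states the transition graph has no cycle, so every accepting path has bounded length and L is finite.

finite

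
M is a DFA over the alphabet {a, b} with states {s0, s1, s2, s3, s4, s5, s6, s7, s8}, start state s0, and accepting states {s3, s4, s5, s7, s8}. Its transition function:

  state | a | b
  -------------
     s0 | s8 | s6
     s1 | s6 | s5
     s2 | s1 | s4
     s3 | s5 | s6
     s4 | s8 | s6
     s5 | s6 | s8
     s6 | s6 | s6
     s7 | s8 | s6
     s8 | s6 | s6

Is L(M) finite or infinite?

The useful states (reachable from s0 and able to reach an accepting state) are {s0, s8}.
Restricted to these states the transition graph has no cycle, so every accepting path has bounded length and L is finite.

finite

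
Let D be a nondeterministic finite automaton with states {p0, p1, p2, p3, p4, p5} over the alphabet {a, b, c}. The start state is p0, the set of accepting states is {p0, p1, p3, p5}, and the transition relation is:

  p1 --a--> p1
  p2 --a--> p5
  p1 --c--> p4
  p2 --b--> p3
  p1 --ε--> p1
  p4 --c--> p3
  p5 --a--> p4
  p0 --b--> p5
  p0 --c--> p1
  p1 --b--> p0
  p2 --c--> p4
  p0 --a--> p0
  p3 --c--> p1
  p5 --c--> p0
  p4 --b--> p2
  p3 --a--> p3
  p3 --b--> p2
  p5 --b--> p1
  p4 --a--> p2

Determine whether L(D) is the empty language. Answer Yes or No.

No

The empty string ε is accepted: the run p0 ends in the accepting state p0.
Since at least one string is accepted, L(D) is not empty.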